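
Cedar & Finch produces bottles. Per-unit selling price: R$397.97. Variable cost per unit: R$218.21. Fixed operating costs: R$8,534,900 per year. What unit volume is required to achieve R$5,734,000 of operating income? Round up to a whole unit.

Unit CM = price − variable cost = R$397.97 − R$218.21 = R$179.76.
Need Q such that Q × R$179.76 − R$8,534,900 = R$5,734,000, i.e. Q = R$14,268,900 / R$179.76 = 79,377.50 → 79,378.

79,378 bottles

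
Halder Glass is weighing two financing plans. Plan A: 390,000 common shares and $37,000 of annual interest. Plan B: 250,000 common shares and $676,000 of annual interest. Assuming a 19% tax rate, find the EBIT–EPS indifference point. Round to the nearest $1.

At indifference, (EBIT − 37,000)(1 − t)/390,000 = (EBIT − 676,000)(1 − t)/250,000.
Cancelling (1 − t) and cross-multiplying: 250,000·(EBIT − 37,000) = 390,000·(EBIT − 676,000).
EBIT × (390,000 − 250,000) = 676,000 × 390,000 − 37,000 × 250,000 = 254,390,000,000, so EBIT = 254,390,000,000 ÷ 140,000 = 1,817,071.43.

$1,817,071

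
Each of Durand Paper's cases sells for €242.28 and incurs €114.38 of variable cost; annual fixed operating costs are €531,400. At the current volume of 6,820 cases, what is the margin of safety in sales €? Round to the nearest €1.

Contribution margin per unit = €242.28 − €114.38 = €127.90. Break-even units = €531,400 ÷ €127.90 = 4,154.81; break-even revenue = 4,154.81 × €242.28 = €1,006,626.99.
Actual sales revenue = 6,820 × €242.28 = €1,652,349.60.
Margin of safety = €1,652,349.60 − €1,006,626.99 = €645,723.

€645,723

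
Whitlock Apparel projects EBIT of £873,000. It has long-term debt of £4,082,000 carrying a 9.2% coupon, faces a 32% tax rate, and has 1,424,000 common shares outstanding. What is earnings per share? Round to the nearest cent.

Interest = £375,544.00, so EBT = £873,000 − £375,544.00 = £497,456.00.
Net income = £497,456.00 × (1 − 0.32) = £338,270.08.
EPS = £338,270.08 ÷ 1,424,000 = £0.24.

£0.24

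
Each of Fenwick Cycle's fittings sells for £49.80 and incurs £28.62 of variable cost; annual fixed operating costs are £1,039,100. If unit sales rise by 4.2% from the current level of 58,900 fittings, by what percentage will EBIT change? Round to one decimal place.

At 58,900 units, contribution = 58,900 × £21.18 = £1,247,502.00.
EBIT = £1,247,502.00 − £1,039,100 = £208,402.00.
DOL = contribution ÷ EBIT = £1,247,502.00 ÷ £208,402.00 = 5.9860.
Operating income changes by 5.9860 × +4.2% = +25.1%.

+25.1%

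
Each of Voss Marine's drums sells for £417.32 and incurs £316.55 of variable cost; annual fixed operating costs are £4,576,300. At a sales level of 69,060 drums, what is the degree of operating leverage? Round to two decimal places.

At 69,060 units, contribution = 69,060 × £100.77 = £6,959,176.20.
Operating income = contribution − fixed costs = £6,959,176.20 − £4,576,300 = £2,382,876.20.
So DOL = total CM / EBIT = £6,959,176.20 / £2,382,876.20 = 2.9205.

2.92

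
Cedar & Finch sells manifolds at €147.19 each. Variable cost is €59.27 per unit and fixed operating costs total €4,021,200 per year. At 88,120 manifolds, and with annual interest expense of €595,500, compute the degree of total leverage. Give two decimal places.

2.47

At 88,120 units, contribution = 88,120 × €87.92 = €7,747,510.40.
EBIT = €7,747,510.40 − €4,021,200 = €3,726,310.40. Interest = €595,500.00, so EBIT − I = €3,130,810.40.
DCL = contribution ÷ (EBIT − I) = €7,747,510.40 ÷ €3,130,810.40 = 2.4746.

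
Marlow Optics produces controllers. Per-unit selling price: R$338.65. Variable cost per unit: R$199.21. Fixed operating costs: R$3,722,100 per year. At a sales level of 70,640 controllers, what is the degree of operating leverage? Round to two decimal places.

1.61

Total contribution margin = 70,640 × R$139.44 = R$9,850,041.60.
Subtracting fixed costs: EBIT = R$9,850,041.60 − R$3,722,100 = R$6,127,941.60.
So DOL = total CM / EBIT = R$9,850,041.60 / R$6,127,941.60 = 1.6074.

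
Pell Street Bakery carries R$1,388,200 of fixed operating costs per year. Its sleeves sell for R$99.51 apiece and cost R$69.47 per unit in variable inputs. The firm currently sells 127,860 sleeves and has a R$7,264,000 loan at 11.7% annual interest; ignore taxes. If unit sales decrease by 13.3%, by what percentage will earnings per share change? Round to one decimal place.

Total contribution margin = 127,860 × R$30.04 = R$3,840,914.40.
Operating income = contribution − fixed costs = R$3,840,914.40 − R$1,388,200 = R$2,452,714.40.
After interest of R$849,888.00, pre-tax earnings = R$1,602,826.40.
Degree of combined leverage = contribution ÷ (EBIT − I) = R$3,840,914.40 ÷ R$1,602,826.40 = 2.3963.
EPS therefore changes by 2.3963 × (-13.3%) = -31.9%.

-31.9%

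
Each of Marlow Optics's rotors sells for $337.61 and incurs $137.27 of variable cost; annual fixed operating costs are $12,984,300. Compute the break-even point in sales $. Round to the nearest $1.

$21,880,950

Contribution margin per unit = $337.61 − $137.27 = $200.34, a CM ratio of $200.34 ÷ $337.61 = 0.5934.
Break-even sales = FC ÷ CM ratio = $12,984,300 × $337.61 / $200.34 = $21,880,950.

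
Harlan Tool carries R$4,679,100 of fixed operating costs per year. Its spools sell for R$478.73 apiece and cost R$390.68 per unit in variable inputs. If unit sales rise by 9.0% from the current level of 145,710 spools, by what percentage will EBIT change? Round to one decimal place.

+14.2%

Total contribution margin = 145,710 × R$88.05 = R$12,829,765.50.
Subtracting fixed costs: EBIT = R$12,829,765.50 − R$4,679,100 = R$8,150,665.50.
DOL = contribution ÷ EBIT = R$12,829,765.50 ÷ R$8,150,665.50 = 1.5741.
%ΔEBIT = DOL × %ΔSales = 1.5741 × +9.0% = +14.2%.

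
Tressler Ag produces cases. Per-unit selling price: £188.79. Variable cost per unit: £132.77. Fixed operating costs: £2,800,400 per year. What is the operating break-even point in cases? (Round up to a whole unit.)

Each unit contributes £188.79 − £132.77 = £56.02.
Units to break even: £2,800,400 ÷ £56.02 = 49,989.29, rounded up to 49,990.

49,990 cases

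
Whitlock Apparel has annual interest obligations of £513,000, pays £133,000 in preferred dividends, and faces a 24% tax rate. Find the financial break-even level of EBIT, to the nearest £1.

£688,000

Grossing the preferred dividend up to pre-tax terms: £133,000 / (1 − 0.24) = £175,000.00.
Financial break-even EBIT = interest + D_p ÷ (1 − t) = £513,000 + £175,000.00 = £688,000.00.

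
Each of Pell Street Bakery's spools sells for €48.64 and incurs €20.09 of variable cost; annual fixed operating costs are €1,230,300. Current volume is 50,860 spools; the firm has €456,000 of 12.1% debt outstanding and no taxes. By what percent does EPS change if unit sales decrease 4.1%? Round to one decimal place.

Contribution at this volume is 50,860 × €28.55 = €1,452,053.00.
EBIT = €1,452,053.00 − €1,230,300 = €221,753.00.
After interest of €55,176.00, pre-tax earnings = €166,577.00.
DCL = total CM / (EBIT − I) = €1,452,053.00 / €166,577.00 = 8.7170.
%ΔEPS = DCL × %ΔSales = 8.7170 × -4.1% = -35.7%.

-35.7%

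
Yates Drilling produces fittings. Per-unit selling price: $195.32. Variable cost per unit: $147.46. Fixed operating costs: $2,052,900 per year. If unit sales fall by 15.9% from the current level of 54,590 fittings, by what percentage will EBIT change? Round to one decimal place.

-74.2%

Total contribution margin = 54,590 × $47.86 = $2,612,677.40.
Subtracting fixed costs: EBIT = $2,612,677.40 − $2,052,900 = $559,777.40.
So DOL = total CM / EBIT = $2,612,677.40 / $559,777.40 = 4.6674.
So EBIT moves 4.6674 × (-15.9%) = -74.2%.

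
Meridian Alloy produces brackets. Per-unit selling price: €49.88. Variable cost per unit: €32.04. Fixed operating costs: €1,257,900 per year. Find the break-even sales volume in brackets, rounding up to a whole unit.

Unit CM = price − variable cost = €49.88 − €32.04 = €17.84.
Break-even Q = €1,257,900 / €17.84 = 70,510.09 → 70,511 brackets.

70,511 brackets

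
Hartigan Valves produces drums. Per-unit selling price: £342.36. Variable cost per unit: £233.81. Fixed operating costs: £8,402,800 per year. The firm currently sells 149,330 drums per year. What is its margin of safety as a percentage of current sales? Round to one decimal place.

48.2%

Contribution margin per unit = £342.36 − £233.81 = £108.55. Break-even units = £8,402,800 ÷ £108.55 = 77,409.49; break-even revenue = 77,409.49 × £342.36 = £26,501,912.56.
Current sales = 149,330 × £342.36 = £51,124,618.80.
Margin of safety = (£51,124,618.80 − £26,501,912.56) ÷ £51,124,618.80 = 48.2%.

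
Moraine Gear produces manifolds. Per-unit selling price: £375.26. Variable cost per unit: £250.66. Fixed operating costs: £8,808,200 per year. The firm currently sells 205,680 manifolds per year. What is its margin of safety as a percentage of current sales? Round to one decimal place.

Each unit contributes £375.26 − £250.66 = £124.60. Break-even units = £8,808,200 ÷ £124.60 = 70,691.81; break-even revenue = 70,691.81 × £375.26 = £26,527,810.05.
Actual sales revenue = 205,680 × £375.26 = £77,183,476.80.
Margin of safety = (£77,183,476.80 − £26,527,810.05) ÷ £77,183,476.80 = 65.6%.

65.6%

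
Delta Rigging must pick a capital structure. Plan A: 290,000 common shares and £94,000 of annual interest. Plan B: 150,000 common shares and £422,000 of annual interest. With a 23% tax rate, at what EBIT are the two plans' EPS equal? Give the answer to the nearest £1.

Set EPS_A = EPS_B: (EBIT − £94,000)(1 − 0.23) ÷ 290,000 = (EBIT − £422,000)(1 − 0.23) ÷ 150,000.
The (1 − t) factor cancels: (EBIT − 94,000) × 150,000 = (EBIT − 422,000) × 290,000.
EBIT × (290,000 − 150,000) = 422,000 × 290,000 − 94,000 × 150,000 = 108,280,000,000, so EBIT = 108,280,000,000 ÷ 140,000 = 773,428.57.

£773,429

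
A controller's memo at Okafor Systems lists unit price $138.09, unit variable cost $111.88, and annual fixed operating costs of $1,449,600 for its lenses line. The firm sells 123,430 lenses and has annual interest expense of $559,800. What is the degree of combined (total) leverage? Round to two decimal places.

2.64

Total contribution margin = 123,430 × $26.21 = $3,235,100.30.
Subtracting fixed costs: EBIT = $3,235,100.30 − $1,449,600 = $1,785,500.30. Interest = $559,800.00.
DOL = $3,235,100.30 ÷ $1,785,500.30 = 1.8119; DFL = $1,785,500.30 ÷ $1,225,700.30 = 1.4567.
Combined leverage = 1.8119 × 1.4567 = 2.6394.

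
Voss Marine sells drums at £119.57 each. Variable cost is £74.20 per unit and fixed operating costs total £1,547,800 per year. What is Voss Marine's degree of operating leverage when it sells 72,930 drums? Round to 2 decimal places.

Contribution at this volume is 72,930 × £45.37 = £3,308,834.10.
EBIT = £3,308,834.10 − £1,547,800 = £1,761,034.10.
Degree of operating leverage = £3,308,834.10 / £1,761,034.10 = 1.8789.

1.88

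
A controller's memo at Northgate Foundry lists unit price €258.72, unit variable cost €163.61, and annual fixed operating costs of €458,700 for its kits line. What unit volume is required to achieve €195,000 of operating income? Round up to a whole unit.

Unit CM = price − variable cost = €258.72 − €163.61 = €95.11.
Required volume = (fixed costs + target profit) ÷ CM = (€458,700 + €195,000) ÷ €95.11 = 6,873.09, so 6,874 kits.

6,874 kits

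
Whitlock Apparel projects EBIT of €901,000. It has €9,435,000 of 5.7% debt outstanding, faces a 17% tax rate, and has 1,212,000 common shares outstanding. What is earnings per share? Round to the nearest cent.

€0.25

Interest = €537,795.00, so EBT = €901,000 − €537,795.00 = €363,205.00.
Net income = €363,205.00 × (1 − 0.17) = €301,460.15.
EPS = €301,460.15 ÷ 1,212,000 = €0.25.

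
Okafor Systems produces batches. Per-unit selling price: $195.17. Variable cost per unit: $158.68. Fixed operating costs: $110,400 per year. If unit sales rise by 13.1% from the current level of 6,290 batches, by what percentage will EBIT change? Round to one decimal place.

+25.2%

At 6,290 units, contribution = 6,290 × $36.49 = $229,522.10.
EBIT = $229,522.10 − $110,400 = $119,122.10.
DOL = contribution ÷ EBIT = $229,522.10 ÷ $119,122.10 = 1.9268.
So EBIT moves 1.9268 × (+13.1%) = +25.2%.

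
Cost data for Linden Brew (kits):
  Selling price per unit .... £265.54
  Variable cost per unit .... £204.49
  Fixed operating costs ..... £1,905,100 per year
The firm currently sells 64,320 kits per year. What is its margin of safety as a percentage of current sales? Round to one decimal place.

Unit CM = price − variable cost = £265.54 − £204.49 = £61.05. Break-even units = £1,905,100 ÷ £61.05 = 31,205.57; break-even revenue = 31,205.57 × £265.54 = £8,286,326.85.
Current sales = 64,320 × £265.54 = £17,079,532.80.
Margin of safety = (£17,079,532.80 − £8,286,326.85) ÷ £17,079,532.80 = 51.5%.

51.5%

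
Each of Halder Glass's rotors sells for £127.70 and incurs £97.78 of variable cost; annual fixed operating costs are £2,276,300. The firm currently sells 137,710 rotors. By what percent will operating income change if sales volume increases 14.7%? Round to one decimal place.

Total contribution margin = 137,710 × £29.92 = £4,120,283.20.
Operating income = contribution − fixed costs = £4,120,283.20 − £2,276,300 = £1,843,983.20.
DOL = contribution ÷ EBIT = £4,120,283.20 ÷ £1,843,983.20 = 2.2344.
Operating income changes by 2.2344 × +14.7% = +32.8%.

+32.8%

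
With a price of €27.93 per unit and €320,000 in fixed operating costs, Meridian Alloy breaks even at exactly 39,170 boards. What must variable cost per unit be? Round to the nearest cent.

€19.76

Contribution per unit must be FC / Q = €320,000 / 39,170 = €8.1695.
Hence VC = price − CM = €27.93 − €8.1695 = €19.76.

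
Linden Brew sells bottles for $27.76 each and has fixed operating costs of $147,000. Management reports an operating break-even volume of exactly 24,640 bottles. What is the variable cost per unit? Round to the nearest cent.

At break-even, FC = Q × (P − VC), so P − VC = $147,000 ÷ 24,640 = $5.9659.
Hence VC = price − CM = $27.76 − $5.9659 = $21.79.

$21.79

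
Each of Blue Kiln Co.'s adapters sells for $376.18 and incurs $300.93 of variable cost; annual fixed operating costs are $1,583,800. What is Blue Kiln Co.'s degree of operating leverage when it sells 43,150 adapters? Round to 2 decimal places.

Contribution at this volume is 43,150 × $75.25 = $3,247,037.50.
Operating income = contribution − fixed costs = $3,247,037.50 − $1,583,800 = $1,663,237.50.
Degree of operating leverage = $3,247,037.50 / $1,663,237.50 = 1.9522.

1.95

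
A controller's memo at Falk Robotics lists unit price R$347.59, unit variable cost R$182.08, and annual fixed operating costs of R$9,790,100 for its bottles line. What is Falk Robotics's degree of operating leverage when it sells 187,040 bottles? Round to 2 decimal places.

1.46

Contribution at this volume is 187,040 × R$165.51 = R$30,956,990.40.
Subtracting fixed costs: EBIT = R$30,956,990.40 − R$9,790,100 = R$21,166,890.40.
So DOL = total CM / EBIT = R$30,956,990.40 / R$21,166,890.40 = 1.4625.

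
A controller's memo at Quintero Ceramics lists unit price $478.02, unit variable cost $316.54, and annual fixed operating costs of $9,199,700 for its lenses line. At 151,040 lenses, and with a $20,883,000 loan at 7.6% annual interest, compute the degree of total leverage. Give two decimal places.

Contribution at this volume is 151,040 × $161.48 = $24,389,939.20.
EBIT = $24,389,939.20 − $9,199,700 = $15,190,239.20. Interest = $1,587,108.00.
DOL = $24,389,939.20 ÷ $15,190,239.20 = 1.6056; DFL = $15,190,239.20 ÷ $13,603,131.20 = 1.1167.
Combined leverage = 1.6056 × 1.1167 = 1.7930.

1.79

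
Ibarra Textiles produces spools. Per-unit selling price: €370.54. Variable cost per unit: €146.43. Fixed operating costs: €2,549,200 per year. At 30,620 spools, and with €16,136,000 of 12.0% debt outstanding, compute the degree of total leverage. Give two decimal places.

Contribution at this volume is 30,620 × €224.11 = €6,862,248.20.
Operating income = contribution − fixed costs = €6,862,248.20 − €2,549,200 = €4,313,048.20. Interest = €1,936,320.00, so EBIT − I = €2,376,728.20.
Degree of total leverage = total CM / (EBIT − interest) = €6,862,248.20 / €2,376,728.20 = 2.8873.

2.89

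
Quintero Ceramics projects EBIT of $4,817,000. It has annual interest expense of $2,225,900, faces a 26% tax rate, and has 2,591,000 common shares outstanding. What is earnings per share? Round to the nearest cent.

Pre-tax income = $4,817,000 − $2,225,900.00 = $2,591,100.00.
After tax at 26%: net income = $2,591,100.00 × 0.74 = $1,917,414.00.
Per share: $1,917,414.00 / 2,591,000 shares = $0.74.

$0.74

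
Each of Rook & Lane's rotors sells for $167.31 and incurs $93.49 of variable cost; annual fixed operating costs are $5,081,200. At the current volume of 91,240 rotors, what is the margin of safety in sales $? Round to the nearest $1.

Contribution margin per unit = $167.31 − $93.49 = $73.82. Break-even units = $5,081,200 ÷ $73.82 = 68,832.29; break-even revenue = 68,832.29 × $167.31 = $11,516,331.24.
Actual sales revenue = 91,240 × $167.31 = $15,265,364.40.
Margin of safety = $15,265,364.40 − $11,516,331.24 = $3,749,033.

$3,749,033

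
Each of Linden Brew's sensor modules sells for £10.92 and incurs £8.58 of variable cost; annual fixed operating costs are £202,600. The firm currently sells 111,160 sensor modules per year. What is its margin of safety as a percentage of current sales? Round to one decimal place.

Each unit contributes £10.92 − £8.58 = £2.34. Break-even units = £202,600 ÷ £2.34 = 86,581.20; break-even revenue = 86,581.20 × £10.92 = £945,466.67.
Actual sales revenue = 111,160 × £10.92 = £1,213,867.20.
Margin of safety = (£1,213,867.20 − £945,466.67) ÷ £1,213,867.20 = 22.1%.

22.1%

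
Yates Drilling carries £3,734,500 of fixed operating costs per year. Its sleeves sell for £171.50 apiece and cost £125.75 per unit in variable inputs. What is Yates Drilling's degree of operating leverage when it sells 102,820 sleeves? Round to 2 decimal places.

4.85

Contribution at this volume is 102,820 × £45.75 = £4,704,015.00.
EBIT = £4,704,015.00 − £3,734,500 = £969,515.00.
Degree of operating leverage = £4,704,015.00 / £969,515.00 = 4.8519.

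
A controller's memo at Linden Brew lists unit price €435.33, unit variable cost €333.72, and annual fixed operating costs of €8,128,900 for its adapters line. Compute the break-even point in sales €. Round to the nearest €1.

€34,826,828

Contribution margin per unit = €435.33 − €333.72 = €101.61, a CM ratio of €101.61 ÷ €435.33 = 0.2334.
Break-even revenue = fixed costs × price ÷ CM = €8,128,900 × €435.33 ÷ €101.61 = €34,826,828.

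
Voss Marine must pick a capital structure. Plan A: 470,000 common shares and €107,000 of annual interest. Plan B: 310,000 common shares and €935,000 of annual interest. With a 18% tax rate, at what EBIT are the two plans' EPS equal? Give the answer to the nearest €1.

Set EPS_A = EPS_B: (EBIT − €107,000)(1 − 0.18) ÷ 470,000 = (EBIT − €935,000)(1 − 0.18) ÷ 310,000.
Cancelling (1 − t) and cross-multiplying: 310,000·(EBIT − 107,000) = 470,000·(EBIT − 935,000).
Solving, EBIT = (935,000·470,000 − 107,000·310,000) / (470,000 − 310,000) = 406,280,000,000 / 160,000 = 2,539,250.00.

€2,539,250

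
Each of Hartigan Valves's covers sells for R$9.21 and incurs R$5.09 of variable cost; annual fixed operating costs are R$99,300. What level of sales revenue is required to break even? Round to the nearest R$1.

R$221,979

Contribution margin per unit = R$9.21 − R$5.09 = R$4.12, a CM ratio of R$4.12 ÷ R$9.21 = 0.4473.
Break-even revenue = fixed costs × price ÷ CM = R$99,300 × R$9.21 ÷ R$4.12 = R$221,979.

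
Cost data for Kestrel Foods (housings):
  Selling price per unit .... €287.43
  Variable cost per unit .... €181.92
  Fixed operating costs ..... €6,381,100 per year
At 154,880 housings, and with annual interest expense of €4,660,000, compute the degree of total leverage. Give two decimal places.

Contribution at this volume is 154,880 × €105.51 = €16,341,388.80.
Operating income = contribution − fixed costs = €16,341,388.80 − €6,381,100 = €9,960,288.80. Interest = €4,660,000.00.
DOL = €16,341,388.80 ÷ €9,960,288.80 = 1.6407; DFL = €9,960,288.80 ÷ €5,300,288.80 = 1.8792.
Combined leverage = 1.6407 × 1.8792 = 3.0832.

3.08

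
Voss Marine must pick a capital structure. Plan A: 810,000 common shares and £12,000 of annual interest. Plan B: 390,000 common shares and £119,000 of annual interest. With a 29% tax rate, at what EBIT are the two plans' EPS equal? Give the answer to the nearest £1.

£218,357

Set EPS_A = EPS_B: (EBIT − £12,000)(1 − 0.29) ÷ 810,000 = (EBIT − £119,000)(1 − 0.29) ÷ 390,000.
Cancelling (1 − t) and cross-multiplying: 390,000·(EBIT − 12,000) = 810,000·(EBIT − 119,000).
EBIT × (810,000 − 390,000) = 119,000 × 810,000 − 12,000 × 390,000 = 91,710,000,000, so EBIT = 91,710,000,000 ÷ 420,000 = 218,357.14.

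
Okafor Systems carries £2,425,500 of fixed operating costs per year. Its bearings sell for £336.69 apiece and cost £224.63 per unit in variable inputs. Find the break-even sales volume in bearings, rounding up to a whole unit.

21,645 bearings

Each unit contributes £336.69 − £224.63 = £112.06.
Break-even Q = £2,425,500 / £112.06 = 21,644.65 → 21,645 bearings.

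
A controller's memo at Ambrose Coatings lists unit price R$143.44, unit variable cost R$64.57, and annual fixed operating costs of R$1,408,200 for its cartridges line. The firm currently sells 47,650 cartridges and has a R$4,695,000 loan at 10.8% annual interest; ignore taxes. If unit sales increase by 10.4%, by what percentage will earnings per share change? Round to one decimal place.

At 47,650 units, contribution = 47,650 × R$78.87 = R$3,758,155.50.
EBIT = R$3,758,155.50 − R$1,408,200 = R$2,349,955.50.
Interest = R$507,060.00, so EBIT − I = R$1,842,895.50.
Degree of combined leverage = contribution ÷ (EBIT − I) = R$3,758,155.50 ÷ R$1,842,895.50 = 2.0393.
%ΔEPS = DCL × %ΔSales = 2.0393 × +10.4% = +21.2%.

+21.2%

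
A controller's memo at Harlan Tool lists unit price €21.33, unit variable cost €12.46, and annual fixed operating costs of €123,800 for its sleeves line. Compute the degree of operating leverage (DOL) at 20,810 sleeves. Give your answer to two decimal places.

Total contribution margin = 20,810 × €8.87 = €184,584.70.
Operating income = contribution − fixed costs = €184,584.70 − €123,800 = €60,784.70.
Degree of operating leverage = €184,584.70 / €60,784.70 = 3.0367.

3.04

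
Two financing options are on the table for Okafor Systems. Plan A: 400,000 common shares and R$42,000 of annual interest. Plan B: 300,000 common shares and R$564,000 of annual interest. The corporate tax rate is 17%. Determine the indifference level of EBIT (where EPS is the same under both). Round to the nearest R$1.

R$2,130,000

Set EPS_A = EPS_B: (EBIT − R$42,000)(1 − 0.17) ÷ 400,000 = (EBIT − R$564,000)(1 − 0.17) ÷ 300,000.
Cancelling (1 − t) and cross-multiplying: 300,000·(EBIT − 42,000) = 400,000·(EBIT − 564,000).
EBIT × (400,000 − 300,000) = 564,000 × 400,000 − 42,000 × 300,000 = 213,000,000,000, so EBIT = 213,000,000,000 ÷ 100,000 = 2,130,000.00.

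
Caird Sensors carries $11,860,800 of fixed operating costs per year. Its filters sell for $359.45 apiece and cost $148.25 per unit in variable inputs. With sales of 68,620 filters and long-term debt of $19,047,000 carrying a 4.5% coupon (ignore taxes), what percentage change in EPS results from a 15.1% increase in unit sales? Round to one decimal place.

+123.3%

Contribution at this volume is 68,620 × $211.20 = $14,492,544.00.
Subtracting fixed costs: EBIT = $14,492,544.00 − $11,860,800 = $2,631,744.00.
After interest of $857,115.00, pre-tax earnings = $1,774,629.00.
Degree of combined leverage = contribution ÷ (EBIT − I) = $14,492,544.00 ÷ $1,774,629.00 = 8.1665.
EPS therefore changes by 8.1665 × (+15.1%) = +123.3%.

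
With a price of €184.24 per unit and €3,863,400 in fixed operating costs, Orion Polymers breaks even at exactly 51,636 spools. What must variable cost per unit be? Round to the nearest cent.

€109.42

Contribution per unit must be FC / Q = €3,863,400 / 51,636 = €74.8199.
Variable cost per unit = €184.24 − €74.8199 = €109.42.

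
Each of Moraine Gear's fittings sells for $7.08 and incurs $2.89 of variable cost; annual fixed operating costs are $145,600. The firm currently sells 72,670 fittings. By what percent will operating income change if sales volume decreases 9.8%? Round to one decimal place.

At 72,670 units, contribution = 72,670 × $4.19 = $304,487.30.
EBIT = $304,487.30 − $145,600 = $158,887.30.
So DOL = total CM / EBIT = $304,487.30 / $158,887.30 = 1.9164.
Operating income changes by 1.9164 × -9.8% = -18.8%.

-18.8%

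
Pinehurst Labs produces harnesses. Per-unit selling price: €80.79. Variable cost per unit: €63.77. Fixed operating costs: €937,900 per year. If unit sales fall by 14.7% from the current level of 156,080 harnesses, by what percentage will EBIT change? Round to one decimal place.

-22.7%

Total contribution margin = 156,080 × €17.02 = €2,656,481.60.
Operating income = contribution − fixed costs = €2,656,481.60 − €937,900 = €1,718,581.60.
Degree of operating leverage = €2,656,481.60 / €1,718,581.60 = 1.5457.
So EBIT moves 1.5457 × (-14.7%) = -22.7%.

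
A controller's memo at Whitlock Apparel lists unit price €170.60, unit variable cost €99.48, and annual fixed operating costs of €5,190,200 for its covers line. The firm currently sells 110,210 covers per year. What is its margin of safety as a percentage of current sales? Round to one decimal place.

33.8%

Contribution margin per unit = €170.60 − €99.48 = €71.12. Break-even units = €5,190,200 ÷ €71.12 = 72,978.07; break-even revenue = 72,978.07 × €170.60 = €12,450,057.93.
Current sales = 110,210 × €170.60 = €18,801,826.00.
Margin of safety = (€18,801,826.00 − €12,450,057.93) ÷ €18,801,826.00 = 33.8%.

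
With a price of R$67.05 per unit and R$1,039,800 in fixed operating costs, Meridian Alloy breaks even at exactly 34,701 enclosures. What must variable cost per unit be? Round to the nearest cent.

R$37.09

Contribution per unit must be FC / Q = R$1,039,800 / 34,701 = R$29.9646.
Hence VC = price − CM = R$67.05 − R$29.9646 = R$37.09.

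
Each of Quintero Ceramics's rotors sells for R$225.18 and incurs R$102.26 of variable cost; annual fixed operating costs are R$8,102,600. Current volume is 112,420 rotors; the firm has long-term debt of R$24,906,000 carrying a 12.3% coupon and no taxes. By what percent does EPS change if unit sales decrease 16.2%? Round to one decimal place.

Total contribution margin = 112,420 × R$122.92 = R$13,818,666.40.
Operating income = contribution − fixed costs = R$13,818,666.40 − R$8,102,600 = R$5,716,066.40.
Interest = R$3,063,438.00, so EBIT − I = R$2,652,628.40.
Degree of combined leverage = contribution ÷ (EBIT − I) = R$13,818,666.40 ÷ R$2,652,628.40 = 5.2094.
EPS therefore changes by 5.2094 × (-16.2%) = -84.4%.

-84.4%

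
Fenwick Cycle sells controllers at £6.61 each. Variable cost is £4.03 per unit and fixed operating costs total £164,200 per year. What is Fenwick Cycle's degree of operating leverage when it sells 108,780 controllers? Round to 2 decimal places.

2.41

At 108,780 units, contribution = 108,780 × £2.58 = £280,652.40.
EBIT = £280,652.40 − £164,200 = £116,452.40.
Degree of operating leverage = £280,652.40 / £116,452.40 = 2.4100.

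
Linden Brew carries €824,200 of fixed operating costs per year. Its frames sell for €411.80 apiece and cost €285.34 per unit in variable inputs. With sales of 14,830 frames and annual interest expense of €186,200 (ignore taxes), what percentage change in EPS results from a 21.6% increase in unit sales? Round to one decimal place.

Contribution at this volume is 14,830 × €126.46 = €1,875,401.80.
Subtracting fixed costs: EBIT = €1,875,401.80 − €824,200 = €1,051,201.80.
Interest = €186,200.00, so EBIT − I = €865,001.80.
Degree of combined leverage = contribution ÷ (EBIT − I) = €1,875,401.80 ÷ €865,001.80 = 2.1681.
EPS therefore changes by 2.1681 × (+21.6%) = +46.8%.

+46.8%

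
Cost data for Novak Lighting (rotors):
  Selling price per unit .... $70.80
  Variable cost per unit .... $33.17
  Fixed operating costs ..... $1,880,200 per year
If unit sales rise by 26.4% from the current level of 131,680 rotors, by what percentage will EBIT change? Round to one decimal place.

+42.5%

Total contribution margin = 131,680 × $37.63 = $4,955,118.40.
EBIT = $4,955,118.40 − $1,880,200 = $3,074,918.40.
DOL = contribution ÷ EBIT = $4,955,118.40 ÷ $3,074,918.40 = 1.6115.
Operating income changes by 1.6115 × +26.4% = +42.5%.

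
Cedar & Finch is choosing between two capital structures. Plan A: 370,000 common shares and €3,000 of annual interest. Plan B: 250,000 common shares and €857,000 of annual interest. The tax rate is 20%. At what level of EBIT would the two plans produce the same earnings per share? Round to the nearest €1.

€2,636,167

At indifference, (EBIT − 3,000)(1 − t)/370,000 = (EBIT − 857,000)(1 − t)/250,000.
The (1 − t) factor cancels: (EBIT − 3,000) × 250,000 = (EBIT − 857,000) × 370,000.
EBIT × (370,000 − 250,000) = 857,000 × 370,000 − 3,000 × 250,000 = 316,340,000,000, so EBIT = 316,340,000,000 ÷ 120,000 = 2,636,166.67.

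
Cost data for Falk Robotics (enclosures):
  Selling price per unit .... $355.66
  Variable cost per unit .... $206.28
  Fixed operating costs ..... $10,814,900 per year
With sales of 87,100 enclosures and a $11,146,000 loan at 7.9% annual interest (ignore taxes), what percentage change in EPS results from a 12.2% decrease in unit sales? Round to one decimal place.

Contribution at this volume is 87,100 × $149.38 = $13,010,998.00.
EBIT = $13,010,998.00 − $10,814,900 = $2,196,098.00.
After interest of $880,534.00, pre-tax earnings = $1,315,564.00.
Degree of combined leverage = contribution ÷ (EBIT − I) = $13,010,998.00 ÷ $1,315,564.00 = 9.8901.
EPS therefore changes by 9.8901 × (-12.2%) = -120.7%.

-120.7%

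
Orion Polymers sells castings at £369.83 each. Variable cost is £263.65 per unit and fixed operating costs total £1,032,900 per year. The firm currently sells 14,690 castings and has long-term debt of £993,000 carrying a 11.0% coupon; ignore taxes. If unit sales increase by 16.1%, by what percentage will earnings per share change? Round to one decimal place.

+60.1%

At 14,690 units, contribution = 14,690 × £106.18 = £1,559,784.20.
EBIT = £1,559,784.20 − £1,032,900 = £526,884.20.
Interest = £109,230.00, so EBIT − I = £417,654.20.
DCL = total CM / (EBIT − I) = £1,559,784.20 / £417,654.20 = 3.7346.
%ΔEPS = DCL × %ΔSales = 3.7346 × +16.1% = +60.1%.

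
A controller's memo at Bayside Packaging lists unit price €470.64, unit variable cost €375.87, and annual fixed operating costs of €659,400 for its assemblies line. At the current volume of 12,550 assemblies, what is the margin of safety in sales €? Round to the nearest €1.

Unit CM = price − variable cost = €470.64 − €375.87 = €94.77. Break-even units = €659,400 ÷ €94.77 = 6,957.90; break-even revenue = 6,957.90 × €470.64 = €3,274,665.15.
Actual sales revenue = 12,550 × €470.64 = €5,906,532.00.
Margin of safety = €5,906,532.00 − €3,274,665.15 = €2,631,867.

€2,631,867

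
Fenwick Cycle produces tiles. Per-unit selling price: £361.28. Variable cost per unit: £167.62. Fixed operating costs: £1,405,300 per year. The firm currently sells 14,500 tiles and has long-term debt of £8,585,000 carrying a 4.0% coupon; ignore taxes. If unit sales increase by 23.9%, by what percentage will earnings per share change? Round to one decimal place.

+63.4%

Total contribution margin = 14,500 × £193.66 = £2,808,070.00.
Subtracting fixed costs: EBIT = £2,808,070.00 − £1,405,300 = £1,402,770.00.
After interest of £343,400.00, pre-tax earnings = £1,059,370.00.
DCL = total CM / (EBIT − I) = £2,808,070.00 / £1,059,370.00 = 2.6507.
EPS therefore changes by 2.6507 × (+23.9%) = +63.4%.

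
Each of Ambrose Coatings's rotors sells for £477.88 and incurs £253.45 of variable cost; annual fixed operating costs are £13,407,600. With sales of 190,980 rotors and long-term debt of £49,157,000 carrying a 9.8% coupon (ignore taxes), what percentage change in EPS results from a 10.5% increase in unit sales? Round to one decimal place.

Total contribution margin = 190,980 × £224.43 = £42,861,641.40.
Operating income = contribution − fixed costs = £42,861,641.40 − £13,407,600 = £29,454,041.40.
After interest of £4,817,386.00, pre-tax earnings = £24,636,655.40.
DCL = total CM / (EBIT − I) = £42,861,641.40 / £24,636,655.40 = 1.7398.
%ΔEPS = DCL × %ΔSales = 1.7398 × +10.5% = +18.3%.

+18.3%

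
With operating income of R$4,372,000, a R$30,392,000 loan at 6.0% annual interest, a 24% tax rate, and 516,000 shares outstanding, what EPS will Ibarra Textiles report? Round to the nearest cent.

R$3.75

Pre-tax income = R$4,372,000 − R$1,823,520.00 = R$2,548,480.00.
After tax at 24%: net income = R$2,548,480.00 × 0.76 = R$1,936,844.80.
Per share: R$1,936,844.80 / 516,000 shares = R$3.75.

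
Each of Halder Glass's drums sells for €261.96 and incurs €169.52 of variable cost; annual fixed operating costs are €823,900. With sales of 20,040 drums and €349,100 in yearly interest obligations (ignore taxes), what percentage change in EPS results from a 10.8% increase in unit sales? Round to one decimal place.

+29.4%

Total contribution margin = 20,040 × €92.44 = €1,852,497.60.
EBIT = €1,852,497.60 − €823,900 = €1,028,597.60.
Interest = €349,100.00, so EBIT − I = €679,497.60.
Degree of combined leverage = contribution ÷ (EBIT − I) = €1,852,497.60 ÷ €679,497.60 = 2.7263.
%ΔEPS = DCL × %ΔSales = 2.7263 × +10.8% = +29.4%.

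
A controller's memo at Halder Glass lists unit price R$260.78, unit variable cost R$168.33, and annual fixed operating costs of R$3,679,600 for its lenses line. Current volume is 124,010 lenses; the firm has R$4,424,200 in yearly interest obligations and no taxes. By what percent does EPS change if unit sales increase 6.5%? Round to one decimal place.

Contribution at this volume is 124,010 × R$92.45 = R$11,464,724.50.
Operating income = contribution − fixed costs = R$11,464,724.50 − R$3,679,600 = R$7,785,124.50.
After interest of R$4,424,200.00, pre-tax earnings = R$3,360,924.50.
DCL = total CM / (EBIT − I) = R$11,464,724.50 / R$3,360,924.50 = 3.4112.
%ΔEPS = DCL × %ΔSales = 3.4112 × +6.5% = +22.2%.

+22.2%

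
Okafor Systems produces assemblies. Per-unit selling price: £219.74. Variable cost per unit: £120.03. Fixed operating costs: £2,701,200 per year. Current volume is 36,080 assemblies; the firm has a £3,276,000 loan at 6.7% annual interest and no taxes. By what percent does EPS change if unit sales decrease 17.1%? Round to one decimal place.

-90.9%

At 36,080 units, contribution = 36,080 × £99.71 = £3,597,536.80.
Operating income = contribution − fixed costs = £3,597,536.80 − £2,701,200 = £896,336.80.
Interest = £219,492.00, so EBIT − I = £676,844.80.
Degree of combined leverage = contribution ÷ (EBIT − I) = £3,597,536.80 ÷ £676,844.80 = 5.3152.
EPS therefore changes by 5.3152 × (-17.1%) = -90.9%.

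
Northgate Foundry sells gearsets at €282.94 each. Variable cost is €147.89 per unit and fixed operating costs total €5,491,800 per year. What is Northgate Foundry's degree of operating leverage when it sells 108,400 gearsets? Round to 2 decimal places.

1.60

Total contribution margin = 108,400 × €135.05 = €14,639,420.00.
Operating income = contribution − fixed costs = €14,639,420.00 − €5,491,800 = €9,147,620.00.
DOL = contribution ÷ EBIT = €14,639,420.00 ÷ €9,147,620.00 = 1.6004.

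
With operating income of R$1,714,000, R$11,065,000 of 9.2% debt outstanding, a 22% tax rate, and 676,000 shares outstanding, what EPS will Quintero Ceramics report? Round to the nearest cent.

R$0.80

Pre-tax income = R$1,714,000 − R$1,017,980.00 = R$696,020.00.
After tax at 22%: net income = R$696,020.00 × 0.78 = R$542,895.60.
EPS = R$542,895.60 ÷ 676,000 = R$0.80.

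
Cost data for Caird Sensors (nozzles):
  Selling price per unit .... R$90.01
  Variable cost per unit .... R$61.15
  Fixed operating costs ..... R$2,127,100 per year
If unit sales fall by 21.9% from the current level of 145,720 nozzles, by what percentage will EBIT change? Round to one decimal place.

Total contribution margin = 145,720 × R$28.86 = R$4,205,479.20.
Operating income = contribution − fixed costs = R$4,205,479.20 − R$2,127,100 = R$2,078,379.20.
Degree of operating leverage = R$4,205,479.20 / R$2,078,379.20 = 2.0234.
So EBIT moves 2.0234 × (-21.9%) = -44.3%.

-44.3%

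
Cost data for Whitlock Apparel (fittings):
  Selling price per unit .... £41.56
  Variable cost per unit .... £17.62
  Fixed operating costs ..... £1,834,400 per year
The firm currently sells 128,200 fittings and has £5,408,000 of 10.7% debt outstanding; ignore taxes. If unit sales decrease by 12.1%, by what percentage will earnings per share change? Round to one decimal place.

-56.6%

Total contribution margin = 128,200 × £23.94 = £3,069,108.00.
EBIT = £3,069,108.00 − £1,834,400 = £1,234,708.00.
Interest = £578,656.00, so EBIT − I = £656,052.00.
DCL = total CM / (EBIT − I) = £3,069,108.00 / £656,052.00 = 4.6781.
EPS therefore changes by 4.6781 × (-12.1%) = -56.6%.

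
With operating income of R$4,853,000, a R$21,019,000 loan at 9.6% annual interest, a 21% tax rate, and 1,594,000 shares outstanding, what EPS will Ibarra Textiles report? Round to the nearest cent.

R$1.41

Pre-tax income = R$4,853,000 − R$2,017,824.00 = R$2,835,176.00.
After tax at 21%: net income = R$2,835,176.00 × 0.79 = R$2,239,789.04.
Per share: R$2,239,789.04 / 1,594,000 shares = R$1.41.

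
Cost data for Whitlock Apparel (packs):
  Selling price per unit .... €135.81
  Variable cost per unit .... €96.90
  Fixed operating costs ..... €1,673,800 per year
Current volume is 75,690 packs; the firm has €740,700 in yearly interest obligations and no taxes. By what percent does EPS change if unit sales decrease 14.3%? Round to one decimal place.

At 75,690 units, contribution = 75,690 × €38.91 = €2,945,097.90.
EBIT = €2,945,097.90 − €1,673,800 = €1,271,297.90.
Interest = €740,700.00, so EBIT − I = €530,597.90.
DCL = total CM / (EBIT − I) = €2,945,097.90 / €530,597.90 = 5.5505.
%ΔEPS = DCL × %ΔSales = 5.5505 × -14.3% = -79.4%.

-79.4%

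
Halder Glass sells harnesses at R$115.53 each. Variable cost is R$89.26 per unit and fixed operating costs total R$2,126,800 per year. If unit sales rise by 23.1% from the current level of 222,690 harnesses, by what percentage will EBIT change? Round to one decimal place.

At 222,690 units, contribution = 222,690 × R$26.27 = R$5,850,066.30.
EBIT = R$5,850,066.30 − R$2,126,800 = R$3,723,266.30.
Degree of operating leverage = R$5,850,066.30 / R$3,723,266.30 = 1.5712.
So EBIT moves 1.5712 × (+23.1%) = +36.3%.

+36.3%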